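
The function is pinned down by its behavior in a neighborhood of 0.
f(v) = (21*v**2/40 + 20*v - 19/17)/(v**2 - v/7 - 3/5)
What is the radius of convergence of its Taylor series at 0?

The radius of convergence is -1/14 + (1/70)*sqrt(2965).

Denominator factor (v**2 - v/7 - 3/5): discriminant 593/245, real irrational roots 1/14 + (1/70)*sqrt(2965) and 1/14 - (1/70)*sqrt(2965); poles of order 1, moduli 1/14 + (1/70)*sqrt(2965) and -1/14 + (1/70)*sqrt(2965).
The radius of convergence is the smallest modulus among the singular points: -1/14 + (1/70)*sqrt(2965).


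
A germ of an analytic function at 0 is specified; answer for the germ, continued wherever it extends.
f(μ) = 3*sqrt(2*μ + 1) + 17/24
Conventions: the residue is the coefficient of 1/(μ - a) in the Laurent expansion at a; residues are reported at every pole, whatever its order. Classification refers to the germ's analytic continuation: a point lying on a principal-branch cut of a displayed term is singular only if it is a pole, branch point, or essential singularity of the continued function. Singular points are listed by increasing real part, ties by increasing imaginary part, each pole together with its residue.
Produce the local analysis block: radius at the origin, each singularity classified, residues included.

Branch term (3)*sqrt(1 - μ/(-1/2)): its argument vanishes at μ = -1/2, a square-root branch point, modulus 1/2.
The radius of convergence is the smallest modulus among the singular points: 1/2.

Radius of convergence at 0: 1/2.
At -1/2: an algebraic (square-root) branch point.


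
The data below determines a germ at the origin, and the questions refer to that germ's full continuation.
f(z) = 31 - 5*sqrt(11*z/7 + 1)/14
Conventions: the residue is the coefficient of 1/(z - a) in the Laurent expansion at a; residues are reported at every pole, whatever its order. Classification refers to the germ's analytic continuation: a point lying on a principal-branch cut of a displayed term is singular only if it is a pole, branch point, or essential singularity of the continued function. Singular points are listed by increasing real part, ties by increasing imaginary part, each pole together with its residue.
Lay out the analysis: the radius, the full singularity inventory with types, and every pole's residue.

Radius of convergence at 0: 7/11.
At -7/11: an algebraic (square-root) branch point.

Branch term (-5/14)*sqrt(1 - z/(-7/11)): its argument vanishes at z = -7/11, a square-root branch point, modulus 7/11.
The radius of convergence is the smallest modulus among the singular points: 7/11.


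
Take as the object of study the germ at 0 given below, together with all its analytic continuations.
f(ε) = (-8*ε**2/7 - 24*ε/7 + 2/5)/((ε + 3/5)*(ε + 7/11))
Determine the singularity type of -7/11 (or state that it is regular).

The point is a pole of order 1.

The denominator factor ε + 7/11 vanishes at -7/11 and appears to the power 1; the numerator there equals 1282/605, nonzero, and no other factor vanishes.
Hence a pole whose order is the multiplicity, 1.


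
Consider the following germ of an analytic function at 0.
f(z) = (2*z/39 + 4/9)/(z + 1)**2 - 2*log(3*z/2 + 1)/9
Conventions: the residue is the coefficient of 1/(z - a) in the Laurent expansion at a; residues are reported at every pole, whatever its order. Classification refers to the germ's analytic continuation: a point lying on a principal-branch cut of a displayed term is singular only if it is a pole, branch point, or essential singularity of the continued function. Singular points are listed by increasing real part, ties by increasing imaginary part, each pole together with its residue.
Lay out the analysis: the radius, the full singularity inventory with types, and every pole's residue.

Radius of convergence at 0: 2/3.
At -1: a pole of order 2; residue 2/39.
At -2/3: a logarithmic branch point.

Denominator factor (z + 1)^2: pole of order 2 at -1, modulus 1.
Branch term (-2/9)*log(1 - z/(-2/3)): its argument vanishes at z = -2/3, a logarithmic branch point, modulus 2/3.
The radius of convergence is the smallest modulus among the singular points: 2/3.
The branch term is analytic at -1 and contributes nothing to the residue; only the rational part matters.
At the order-2 pole -1 set g(z) = (z - (-1))^2*(rational part) = 2*z/39 + 4/9.
Order-2 pole: residue = g'(a); g'(-1) = 2/39, so the residue is 2/39.
List the singular points by increasing real part (a conjugate pair: the negative imaginary part first).


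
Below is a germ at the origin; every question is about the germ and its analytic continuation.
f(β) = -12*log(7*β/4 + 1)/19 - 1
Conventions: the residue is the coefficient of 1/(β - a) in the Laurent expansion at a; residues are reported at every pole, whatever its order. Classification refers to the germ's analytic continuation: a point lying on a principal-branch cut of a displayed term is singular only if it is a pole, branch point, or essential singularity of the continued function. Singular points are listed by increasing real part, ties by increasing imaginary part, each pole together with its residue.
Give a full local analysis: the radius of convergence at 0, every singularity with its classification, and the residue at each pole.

Branch term (-12/19)*log(1 - β/(-4/7)): its argument vanishes at β = -4/7, a logarithmic branch point, modulus 4/7.
The radius of convergence is the smallest modulus among the singular points: 4/7.

Radius of convergence at 0: 4/7.
At -4/7: a logarithmic branch point.


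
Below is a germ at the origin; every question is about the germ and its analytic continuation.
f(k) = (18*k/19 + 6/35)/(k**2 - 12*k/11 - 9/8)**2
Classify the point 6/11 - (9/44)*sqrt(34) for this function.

The denominator factor k**2 - 12*k/11 - 9/8 vanishes at 6/11 - (9/44)*sqrt(34) and appears to the power 2; the numerator there equals 5034/7315 - (81/418)*sqrt(34), nonzero, and no other factor vanishes.
Hence a pole whose order is the multiplicity, 2.

The point is a pole of order 2.


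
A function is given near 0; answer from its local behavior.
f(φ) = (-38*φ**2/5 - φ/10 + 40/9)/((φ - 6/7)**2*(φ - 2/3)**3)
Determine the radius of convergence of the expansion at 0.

Denominator factor (φ - 6/7)^2: pole of order 2 at 6/7, modulus 6/7.
Denominator factor (φ - 2/3)^3: pole of order 3 at 2/3, modulus 2/3.
The radius of convergence is the smallest modulus among the singular points: 2/3.

The radius of convergence is 2/3.


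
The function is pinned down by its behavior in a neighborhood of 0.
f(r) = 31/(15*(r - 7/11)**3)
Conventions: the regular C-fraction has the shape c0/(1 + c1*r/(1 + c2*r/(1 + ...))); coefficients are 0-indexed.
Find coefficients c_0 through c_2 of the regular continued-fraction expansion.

Taylor coefficients (expand at 0): a_0 = -41261/5145, a_1 = -453871/12005, a_2 = -9985162/84035.
c0 = a_0 = -41261/5145. Peel one level at a time: if S = 1 + c*r/S' with S'(0) = 1, then c is the r-coefficient of S and S' = c*r/(S - 1).
S_1 = c0/f = 1 + (-33/7)*r + (363/49)*r^2 + ...; c1 = -33/7.
S_2 = c1*r/(S_1 - 1) = 1 + (11/7)*r + ...; c2 = 11/7.

The regular C-fraction coefficients are [-41261/5145, -33/7, 11/7].


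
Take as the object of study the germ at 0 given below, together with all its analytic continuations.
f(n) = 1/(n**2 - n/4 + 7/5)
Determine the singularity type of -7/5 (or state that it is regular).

The point is a regular point.

Denominator factors: n**2 - n/4 + 7/5 = 371/100 at n = -7/5 — none vanishes.
So the germ continues analytically to -7/5.


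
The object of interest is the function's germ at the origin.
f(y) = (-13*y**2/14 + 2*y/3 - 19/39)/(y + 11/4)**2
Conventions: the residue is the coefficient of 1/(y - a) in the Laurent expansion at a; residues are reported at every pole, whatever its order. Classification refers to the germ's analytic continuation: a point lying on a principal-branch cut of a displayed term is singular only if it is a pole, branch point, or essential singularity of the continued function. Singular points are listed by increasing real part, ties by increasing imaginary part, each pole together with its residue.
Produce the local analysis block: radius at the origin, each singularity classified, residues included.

Denominator factor (y + 11/4)^2: pole of order 2 at -11/4, modulus 11/4.
The radius of convergence is the smallest modulus among the singular points: 11/4.
At the order-2 pole -11/4 set g(y) = (y - (-11/4))^2*f(y) = -13*y**2/14 + 2*y/3 - 19/39.
Order-2 pole: residue = g'(a); g'(-11/4) = 485/84, so the residue is 485/84.

Radius of convergence at 0: 11/4.
At -11/4: a pole of order 2; residue 485/84.


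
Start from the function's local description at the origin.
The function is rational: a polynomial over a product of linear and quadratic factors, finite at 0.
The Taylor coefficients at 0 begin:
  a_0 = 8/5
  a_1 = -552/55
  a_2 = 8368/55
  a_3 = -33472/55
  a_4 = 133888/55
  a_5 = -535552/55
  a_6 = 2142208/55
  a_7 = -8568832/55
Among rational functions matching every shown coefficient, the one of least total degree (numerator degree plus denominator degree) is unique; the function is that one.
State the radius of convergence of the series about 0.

No rational of total degree below 3 reproduces all 8 coefficients; solving the [2/1] Pade equations on them gives f(v) = (28*v**2 - 10*v/11 + 2/5)/(v + 1/4), whose expansion matches every shown term.
Denominator factor (v + 1/4): pole of order 1 at -1/4, modulus 1/4.
The radius of convergence is the smallest modulus among the singular points: 1/4.

The radius of convergence is 1/4.


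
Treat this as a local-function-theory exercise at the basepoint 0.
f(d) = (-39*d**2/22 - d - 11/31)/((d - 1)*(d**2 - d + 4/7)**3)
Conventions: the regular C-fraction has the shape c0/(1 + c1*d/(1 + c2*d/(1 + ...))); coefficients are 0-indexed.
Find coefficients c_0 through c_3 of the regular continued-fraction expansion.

Taylor coefficients (expand at 0): a_0 = 3773/1984, a_1 = 136857/7936, a_2 = 449673/5632, a_3 = 162087737/698368.
c0 = a_0 = 3773/1984. Peel one level at a time: if S = 1 + c*d/S' with S'(0) = 1, then c is the d-coefficient of S and S' = c*d/(S - 1).
S_1 = c0/f = 1 + (-399/44)*d + (77919/1936)*d^2 + ...; c1 = -399/44.
S_2 = c1*d/(S_1 - 1) = 1 + (1367/308)*d + (21567023/2703624)*d^2 + ...; c2 = 1367/308.
S_3 = c2*d/(S_2 - 1) = 1 + (-21567023/11999526)*d + ...; c3 = -21567023/11999526.

The regular C-fraction coefficients are [3773/1984, -399/44, 1367/308, -21567023/11999526].


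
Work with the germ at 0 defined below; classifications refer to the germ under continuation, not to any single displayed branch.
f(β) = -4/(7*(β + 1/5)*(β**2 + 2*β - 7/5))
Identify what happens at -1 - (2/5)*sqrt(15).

The point is a pole of order 1.

The denominator factor β**2 + 2*β - 7/5 vanishes at -1 - (2/5)*sqrt(15) and appears to the power 1; the numerator there equals -4/7, nonzero, and no other factor vanishes.
Hence a pole whose order is the multiplicity, 1.


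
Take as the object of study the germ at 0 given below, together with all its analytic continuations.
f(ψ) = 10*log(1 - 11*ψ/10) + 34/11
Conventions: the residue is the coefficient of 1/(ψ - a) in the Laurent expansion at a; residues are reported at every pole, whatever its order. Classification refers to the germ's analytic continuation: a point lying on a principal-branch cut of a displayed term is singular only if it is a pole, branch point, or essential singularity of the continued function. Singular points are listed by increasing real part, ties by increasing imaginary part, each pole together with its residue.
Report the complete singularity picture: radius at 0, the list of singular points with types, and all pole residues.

Radius of convergence at 0: 10/11.
At 10/11: a logarithmic branch point.

Branch term (10)*log(1 - ψ/(10/11)): its argument vanishes at ψ = 10/11, a logarithmic branch point, modulus 10/11.
The radius of convergence is the smallest modulus among the singular points: 10/11.


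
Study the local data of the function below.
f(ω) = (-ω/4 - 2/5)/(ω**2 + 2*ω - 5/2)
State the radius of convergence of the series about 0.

The radius of convergence is -1 + (1/2)*sqrt(14).

Denominator factor (ω**2 + 2*ω - 5/2): discriminant 14, real irrational roots -1 + (1/2)*sqrt(14) and -1 - (1/2)*sqrt(14); poles of order 1, moduli -1 + (1/2)*sqrt(14) and 1 + (1/2)*sqrt(14).
The radius of convergence is the smallest modulus among the singular points: -1 + (1/2)*sqrt(14).


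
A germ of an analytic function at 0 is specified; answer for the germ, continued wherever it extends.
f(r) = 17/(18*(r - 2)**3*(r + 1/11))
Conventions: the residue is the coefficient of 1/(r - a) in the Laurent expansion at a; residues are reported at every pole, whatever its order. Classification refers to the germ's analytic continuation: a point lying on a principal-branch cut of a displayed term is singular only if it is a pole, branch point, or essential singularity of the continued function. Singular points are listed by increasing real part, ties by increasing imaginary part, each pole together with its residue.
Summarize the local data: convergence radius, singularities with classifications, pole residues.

Denominator factor (r + 1/11): pole of order 1 at -1/11, modulus 1/11.
Denominator factor (r - 2)^3: pole of order 3 at 2, modulus 2.
The radius of convergence is the smallest modulus among the singular points: 1/11.
At the order-1 pole -1/11 set g(r) = (r - (-1/11))*f(r) = 17/(18*(r - 2)**3).
Simple pole: residue = g(a) at a = -1/11, which is -22627/219006.
At the order-3 pole 2 set g(r) = (r - (2))^3*f(r) = 17/(18*(r + 1/11)).
Order-3 pole: residue = g''(a)/2; g''(2) = 22627/109503, so the residue is 22627/219006.
List the singular points by increasing real part (a conjugate pair: the negative imaginary part first).

Radius of convergence at 0: 1/11.
At -1/11: a pole of order 1; residue -22627/219006.
At 2: a pole of order 3; residue 22627/219006.


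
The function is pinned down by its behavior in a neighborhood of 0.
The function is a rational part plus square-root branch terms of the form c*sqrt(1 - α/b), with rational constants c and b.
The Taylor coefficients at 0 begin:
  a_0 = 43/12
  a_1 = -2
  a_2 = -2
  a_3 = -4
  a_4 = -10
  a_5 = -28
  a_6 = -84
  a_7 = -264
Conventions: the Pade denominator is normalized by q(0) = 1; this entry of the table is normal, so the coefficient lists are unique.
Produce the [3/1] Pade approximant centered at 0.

Taylor coefficients needed (read off): a_0 = 43/12, a_1 = -2, a_2 = -2, a_3 = -4, a_4 = -10.
Write the denominator as Q(α) = 1 + q1*α. Requiring Q*f - P = O(α^5) with deg P <= 3 kills the coefficients of α^4..α^4 in Q*f:
  α^4: a_4 + q1*a_3 = 0, i.e. -10 + (-4)*q1 = 0.
Solving this linear system: q1 = -5/2.
The numerator is Q*f truncated at degree 3: P0 = a_0 = 43/12; P1 = a_1 + q1*a_0 = -263/24; P2 = a_2 + q1*a_1 = 3; P3 = a_3 + q1*a_2 = 1.

The Pade approximant has numerator coefficients [43/12, -263/24, 3, 1]; denominator coefficients [1, -5/2].


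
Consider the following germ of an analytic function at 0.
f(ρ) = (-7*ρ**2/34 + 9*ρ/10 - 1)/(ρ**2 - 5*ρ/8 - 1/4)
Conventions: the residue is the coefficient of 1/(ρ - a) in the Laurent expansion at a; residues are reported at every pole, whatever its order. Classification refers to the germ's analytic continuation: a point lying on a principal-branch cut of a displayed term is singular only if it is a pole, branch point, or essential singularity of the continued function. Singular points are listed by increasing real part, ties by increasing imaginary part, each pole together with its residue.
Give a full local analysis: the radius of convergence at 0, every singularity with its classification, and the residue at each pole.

Radius of convergence at 0: -5/16 + (1/16)*sqrt(89).
At 5/16 - (1/16)*sqrt(89): a pole of order 1; residue 1049/2720 + (3527/48416)*sqrt(89).
At 5/16 + (1/16)*sqrt(89): a pole of order 1; residue 1049/2720 - (3527/48416)*sqrt(89).

Denominator factor (ρ**2 - 5*ρ/8 - 1/4): discriminant 89/64, real irrational roots 5/16 + (1/16)*sqrt(89) and 5/16 - (1/16)*sqrt(89); poles of order 1, moduli 5/16 + (1/16)*sqrt(89) and -5/16 + (1/16)*sqrt(89).
The radius of convergence is the smallest modulus among the singular points: -5/16 + (1/16)*sqrt(89).
The factor ρ**2 - 5*ρ/8 - 1/4 splits as (ρ - a)(ρ - a') with a = 5/16 - (1/16)*sqrt(89), a' = 5/16 + (1/16)*sqrt(89). At the order-1 pole a set g(ρ) = (ρ - a)*f(ρ) = [-7*ρ**2/34 + 9*ρ/10 - 1] / (ρ - a').
Simple pole: residue = g(a) at a = 5/16 - (1/16)*sqrt(89), which is 1049/2720 + (3527/48416)*sqrt(89).
The factor ρ**2 - 5*ρ/8 - 1/4 splits as (ρ - a)(ρ - a') with a = 5/16 + (1/16)*sqrt(89), a' = 5/16 - (1/16)*sqrt(89). At the order-1 pole a set g(ρ) = (ρ - a)*f(ρ) = [-7*ρ**2/34 + 9*ρ/10 - 1] / (ρ - a').
Simple pole: residue = g(a) at a = 5/16 + (1/16)*sqrt(89), which is 1049/2720 - (3527/48416)*sqrt(89).
List the singular points by increasing real part (a conjugate pair: the negative imaginary part first).


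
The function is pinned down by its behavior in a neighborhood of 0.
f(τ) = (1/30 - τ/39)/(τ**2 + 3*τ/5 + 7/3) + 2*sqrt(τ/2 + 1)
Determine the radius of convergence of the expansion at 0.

Denominator factor (τ**2 + 3*τ/5 + 7/3): discriminant -673/75, complex-conjugate roots (-3/10) + ((1/30)*sqrt(2019))*i and (-3/10) - ((1/30)*sqrt(2019))*i; poles of order 1, moduli (1/3)*sqrt(21) and (1/3)*sqrt(21).
Branch term (2)*sqrt(1 - τ/(-2)): its argument vanishes at τ = -2, a square-root branch point, modulus 2.
The radius of convergence is the smallest modulus among the singular points: (1/3)*sqrt(21).

The radius of convergence is (1/3)*sqrt(21).


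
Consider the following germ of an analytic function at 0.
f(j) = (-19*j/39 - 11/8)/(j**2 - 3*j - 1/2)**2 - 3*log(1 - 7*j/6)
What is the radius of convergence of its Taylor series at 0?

The radius of convergence is -3/2 + (1/2)*sqrt(11).

Denominator factor (j**2 - 3*j - 1/2)^2: discriminant 11, real irrational roots 3/2 + (1/2)*sqrt(11) and 3/2 - (1/2)*sqrt(11); poles of order 2, moduli 3/2 + (1/2)*sqrt(11) and -3/2 + (1/2)*sqrt(11).
Branch term (-3)*log(1 - j/(6/7)): its argument vanishes at j = 6/7, a logarithmic branch point, modulus 6/7.
The radius of convergence is the smallest modulus among the singular points: -3/2 + (1/2)*sqrt(11).


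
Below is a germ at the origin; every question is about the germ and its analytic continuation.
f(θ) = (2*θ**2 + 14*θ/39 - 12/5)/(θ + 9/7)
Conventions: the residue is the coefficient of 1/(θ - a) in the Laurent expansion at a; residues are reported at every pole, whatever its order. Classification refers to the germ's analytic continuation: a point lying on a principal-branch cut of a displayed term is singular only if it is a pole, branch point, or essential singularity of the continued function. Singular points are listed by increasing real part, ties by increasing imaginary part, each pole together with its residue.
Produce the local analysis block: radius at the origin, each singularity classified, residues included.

Denominator factor (θ + 9/7): pole of order 1 at -9/7, modulus 9/7.
The radius of convergence is the smallest modulus among the singular points: 9/7.
At the order-1 pole -9/7 set g(θ) = (θ - (-9/7))*f(θ) = 2*θ**2 + 14*θ/39 - 12/5.
Simple pole: residue = g(a) at a = -9/7, which is 1416/3185.

Radius of convergence at 0: 9/7.
At -9/7: a pole of order 1; residue 1416/3185.


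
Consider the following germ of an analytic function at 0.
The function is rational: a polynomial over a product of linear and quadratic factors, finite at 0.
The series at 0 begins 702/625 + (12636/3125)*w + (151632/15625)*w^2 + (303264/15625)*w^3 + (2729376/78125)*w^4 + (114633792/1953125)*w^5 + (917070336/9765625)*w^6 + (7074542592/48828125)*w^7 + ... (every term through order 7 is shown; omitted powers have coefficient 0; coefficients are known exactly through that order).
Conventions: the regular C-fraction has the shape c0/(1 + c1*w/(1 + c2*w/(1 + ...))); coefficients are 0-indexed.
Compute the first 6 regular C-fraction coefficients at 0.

Taylor coefficients (read off): a_0 = 702/625, a_1 = 12636/3125, a_2 = 151632/15625, a_3 = 303264/15625, a_4 = 2729376/78125, a_5 = 114633792/1953125.
c0 = a_0 = 702/625. Peel one level at a time: if S = 1 + c*w/S' with S'(0) = 1, then c is the w-coefficient of S and S' = c*w/(S - 1).
S_1 = c0/f = 1 + (-18/5)*w + (108/25)*w^2 + ...; c1 = -18/5.
S_2 = c1*w/(S_1 - 1) = 1 + (6/5)*w + (24/25)*w^2 + ...; c2 = 6/5.
S_3 = c2*w/(S_2 - 1) = 1 + (-4/5)*w + (4/25)*w^2 + ...; c3 = -4/5.
S_4 = c3*w/(S_3 - 1) = 1 + (1/5)*w + (3/25)*w^2 + ...; c4 = 1/5.
S_5 = c4*w/(S_4 - 1) = 1 + (-3/5)*w + ...; c5 = -3/5.

The regular C-fraction coefficients are [702/625, -18/5, 6/5, -4/5, 1/5, -3/5].


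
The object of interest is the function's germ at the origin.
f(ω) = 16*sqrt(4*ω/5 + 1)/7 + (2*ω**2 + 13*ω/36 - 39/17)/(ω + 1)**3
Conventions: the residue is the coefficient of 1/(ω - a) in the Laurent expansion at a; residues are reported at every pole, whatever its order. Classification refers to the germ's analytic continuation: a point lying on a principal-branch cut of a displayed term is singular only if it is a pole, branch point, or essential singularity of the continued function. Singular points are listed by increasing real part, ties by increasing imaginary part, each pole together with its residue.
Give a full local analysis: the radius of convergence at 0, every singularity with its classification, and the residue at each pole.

Denominator factor (ω + 1)^3: pole of order 3 at -1, modulus 1.
Branch term (16/7)*sqrt(1 - ω/(-5/4)): its argument vanishes at ω = -5/4, a square-root branch point, modulus 5/4.
The radius of convergence is the smallest modulus among the singular points: 1.
The branch term is analytic at -1 and contributes nothing to the residue; only the rational part matters.
At the order-3 pole -1 set g(ω) = (ω - (-1))^3*(rational part) = 2*ω**2 + 13*ω/36 - 39/17.
Order-3 pole: residue = g''(a)/2; g''(-1) = 4, so the residue is 2.
List the singular points by increasing real part (a conjugate pair: the negative imaginary part first).

Radius of convergence at 0: 1.
At -5/4: an algebraic (square-root) branch point.
At -1: a pole of order 3; residue 2.


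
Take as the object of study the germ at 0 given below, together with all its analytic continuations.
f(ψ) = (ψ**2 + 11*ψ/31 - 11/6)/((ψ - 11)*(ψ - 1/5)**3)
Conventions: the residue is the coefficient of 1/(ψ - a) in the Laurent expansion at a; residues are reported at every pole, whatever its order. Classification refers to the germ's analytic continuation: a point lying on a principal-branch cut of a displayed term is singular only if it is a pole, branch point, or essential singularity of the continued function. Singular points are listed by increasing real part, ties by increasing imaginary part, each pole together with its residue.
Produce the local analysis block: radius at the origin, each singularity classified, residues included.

Radius of convergence at 0: 1/5.
At 1/5: a pole of order 3; residue -2861375/29288304.
At 11: a pole of order 1; residue 2861375/29288304.

Denominator factor (ψ - 11): pole of order 1 at 11, modulus 11.
Denominator factor (ψ - 1/5)^3: pole of order 3 at 1/5, modulus 1/5.
The radius of convergence is the smallest modulus among the singular points: 1/5.
At the order-3 pole 1/5 set g(ψ) = (ψ - (1/5))^3*f(ψ) = (ψ**2 + 11*ψ/31 - 11/6)/(ψ - 11).
Order-3 pole: residue = g''(a)/2; g''(1/5) = -2861375/14644152, so the residue is -2861375/29288304.
At the order-1 pole 11 set g(ψ) = (ψ - (11))*f(ψ) = (ψ**2 + 11*ψ/31 - 11/6)/(ψ - 1/5)**3.
Simple pole: residue = g(a) at a = 11, which is 2861375/29288304.
List the singular points by increasing real part (a conjugate pair: the negative imaginary part first).


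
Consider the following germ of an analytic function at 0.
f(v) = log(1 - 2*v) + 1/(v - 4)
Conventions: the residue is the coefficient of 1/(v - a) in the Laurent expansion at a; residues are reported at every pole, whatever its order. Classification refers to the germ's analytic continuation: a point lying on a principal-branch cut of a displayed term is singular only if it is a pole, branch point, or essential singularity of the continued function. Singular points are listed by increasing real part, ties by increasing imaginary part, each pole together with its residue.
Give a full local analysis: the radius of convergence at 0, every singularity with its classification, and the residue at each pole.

Denominator factor (v - 4): pole of order 1 at 4, modulus 4.
Branch term (1)*log(1 - v/(1/2)): its argument vanishes at v = 1/2, a logarithmic branch point, modulus 1/2.
The radius of convergence is the smallest modulus among the singular points: 1/2.
The branch term is analytic at 4 and contributes nothing to the residue; only the rational part matters.
At the order-1 pole 4 set g(v) = (v - (4))*(rational part) = 1.
Simple pole: residue = g(a) at a = 4, which is 1.
List the singular points by increasing real part (a conjugate pair: the negative imaginary part first).

Radius of convergence at 0: 1/2.
At 1/2: a logarithmic branch point.
At 4: a pole of order 1; residue 1.


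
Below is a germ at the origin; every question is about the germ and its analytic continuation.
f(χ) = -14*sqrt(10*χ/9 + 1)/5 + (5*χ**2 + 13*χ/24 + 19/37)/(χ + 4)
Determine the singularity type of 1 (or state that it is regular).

The point is a regular point.

Denominator factors: χ + 4 = 5 at χ = 1 — none vanishes.
Branch term sqrt(1 - χ/(-9/10)): argument at 1 is 19/9, nonzero, so 1 is not its branch point (a point on a principal cut is still regular for the continued germ).
So the germ continues analytically to 1.


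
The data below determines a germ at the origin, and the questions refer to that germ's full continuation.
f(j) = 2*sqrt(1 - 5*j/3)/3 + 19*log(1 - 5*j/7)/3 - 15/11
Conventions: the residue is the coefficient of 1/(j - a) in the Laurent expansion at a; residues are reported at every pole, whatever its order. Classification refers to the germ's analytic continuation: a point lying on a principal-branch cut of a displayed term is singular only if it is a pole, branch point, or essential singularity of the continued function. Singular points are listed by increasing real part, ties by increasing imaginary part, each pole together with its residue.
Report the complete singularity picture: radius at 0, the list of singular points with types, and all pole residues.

Radius of convergence at 0: 3/5.
At 3/5: an algebraic (square-root) branch point.
At 7/5: a logarithmic branch point.

Branch term (19/3)*log(1 - j/(7/5)): its argument vanishes at j = 7/5, a logarithmic branch point, modulus 7/5.
Branch term (2/3)*sqrt(1 - j/(3/5)): its argument vanishes at j = 3/5, a square-root branch point, modulus 3/5.
The radius of convergence is the smallest modulus among the singular points: 3/5.
List the singular points by increasing real part (a conjugate pair: the negative imaginary part first).


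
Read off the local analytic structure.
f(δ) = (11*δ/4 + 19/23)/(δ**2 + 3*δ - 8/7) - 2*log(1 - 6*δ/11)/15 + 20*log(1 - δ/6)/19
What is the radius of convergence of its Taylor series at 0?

Denominator factor (δ**2 + 3*δ - 8/7): discriminant 95/7, real irrational roots -3/2 + (1/14)*sqrt(665) and -3/2 - (1/14)*sqrt(665); poles of order 1, moduli -3/2 + (1/14)*sqrt(665) and 3/2 + (1/14)*sqrt(665).
Branch term (20/19)*log(1 - δ/(6)): its argument vanishes at δ = 6, a logarithmic branch point, modulus 6.
Branch term (-2/15)*log(1 - δ/(11/6)): its argument vanishes at δ = 11/6, a logarithmic branch point, modulus 11/6.
The radius of convergence is the smallest modulus among the singular points: -3/2 + (1/14)*sqrt(665).

The radius of convergence is -3/2 + (1/14)*sqrt(665).


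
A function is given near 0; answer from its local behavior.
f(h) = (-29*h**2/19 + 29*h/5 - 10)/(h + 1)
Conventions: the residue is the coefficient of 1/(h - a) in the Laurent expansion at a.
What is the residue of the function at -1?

The residue is -1646/95.

At the order-1 pole -1 set g(h) = (h - (-1))*f(h) = -29*h**2/19 + 29*h/5 - 10.
Simple pole: residue = g(a) at a = -1, which is -1646/95.


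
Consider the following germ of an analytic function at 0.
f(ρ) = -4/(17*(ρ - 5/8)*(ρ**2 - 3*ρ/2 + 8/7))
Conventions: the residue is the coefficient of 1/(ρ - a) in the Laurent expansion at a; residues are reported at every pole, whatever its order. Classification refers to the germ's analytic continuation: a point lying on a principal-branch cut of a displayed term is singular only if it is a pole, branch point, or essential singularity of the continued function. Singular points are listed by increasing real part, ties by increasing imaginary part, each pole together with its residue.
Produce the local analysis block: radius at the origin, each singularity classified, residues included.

Radius of convergence at 0: 5/8.
At 5/8: a pole of order 1; residue -1792/4539.
At (3/4) - ((1/28)*sqrt(455))*i: a pole of order 1; residue (896/4539) - ((448/295035)*sqrt(455))*i.
At (3/4) + ((1/28)*sqrt(455))*i: a pole of order 1; residue (896/4539) + ((448/295035)*sqrt(455))*i.

Denominator factor (ρ**2 - 3*ρ/2 + 8/7): discriminant -65/28, complex-conjugate roots (3/4) + ((1/28)*sqrt(455))*i and (3/4) - ((1/28)*sqrt(455))*i; poles of order 1, moduli (2/7)*sqrt(14) and (2/7)*sqrt(14).
Denominator factor (ρ - 5/8): pole of order 1 at 5/8, modulus 5/8.
The radius of convergence is the smallest modulus among the singular points: 5/8.
At the order-1 pole 5/8 set g(ρ) = (ρ - (5/8))*f(ρ) = -4/(17*(ρ**2 - 3*ρ/2 + 8/7)).
Simple pole: residue = g(a) at a = 5/8, which is -1792/4539.
The factor ρ**2 - 3*ρ/2 + 8/7 splits as (ρ - a)(ρ - a') with a = (3/4) - ((1/28)*sqrt(455))*i, a' = (3/4) + ((1/28)*sqrt(455))*i. At the order-1 pole a set g(ρ) = (ρ - a)*f(ρ) = [-4/(17*(ρ - 5/8))] / (ρ - a').
Simple pole: residue = g(a) at a = (3/4) - ((1/28)*sqrt(455))*i, which is (896/4539) - ((448/295035)*sqrt(455))*i.
The factor ρ**2 - 3*ρ/2 + 8/7 splits as (ρ - a)(ρ - a') with a = (3/4) + ((1/28)*sqrt(455))*i, a' = (3/4) - ((1/28)*sqrt(455))*i. At the order-1 pole a set g(ρ) = (ρ - a)*f(ρ) = [-4/(17*(ρ - 5/8))] / (ρ - a').
Simple pole: residue = g(a) at a = (3/4) + ((1/28)*sqrt(455))*i, which is (896/4539) + ((448/295035)*sqrt(455))*i.
List the singular points by increasing real part (a conjugate pair: the negative imaginary part first).


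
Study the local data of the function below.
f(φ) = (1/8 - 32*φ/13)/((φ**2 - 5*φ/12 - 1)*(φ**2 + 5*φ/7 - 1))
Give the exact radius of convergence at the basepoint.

Denominator factor (φ**2 - 5*φ/12 - 1): discriminant 601/144, real irrational roots 5/24 + (1/24)*sqrt(601) and 5/24 - (1/24)*sqrt(601); poles of order 1, moduli 5/24 + (1/24)*sqrt(601) and -5/24 + (1/24)*sqrt(601).
Denominator factor (φ**2 + 5*φ/7 - 1): discriminant 221/49, real irrational roots -5/14 + (1/14)*sqrt(221) and -5/14 - (1/14)*sqrt(221); poles of order 1, moduli -5/14 + (1/14)*sqrt(221) and 5/14 + (1/14)*sqrt(221).
The radius of convergence is the smallest modulus among the singular points: -5/14 + (1/14)*sqrt(221).

The radius of convergence is -5/14 + (1/14)*sqrt(221).


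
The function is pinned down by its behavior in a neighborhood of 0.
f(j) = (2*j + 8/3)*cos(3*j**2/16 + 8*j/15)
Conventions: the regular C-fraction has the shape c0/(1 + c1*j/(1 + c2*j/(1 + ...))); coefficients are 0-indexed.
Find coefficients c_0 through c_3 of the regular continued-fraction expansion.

Taylor coefficients (expand at 0): a_0 = 8/3, a_1 = 2, a_2 = -256/675, a_3 = -124/225.
c0 = a_0 = 8/3. Peel one level at a time: if S = 1 + c*j/S' with S'(0) = 1, then c is the j-coefficient of S and S' = c*j/(S - 1).
S_1 = c0/f = 1 + (-3/4)*j + (2537/3600)*j^2 + ...; c1 = -3/4.
S_2 = c1*j/(S_1 - 1) = 1 + (2537/2700)*j + (141934/455625)*j^2 + ...; c2 = 2537/2700.
S_3 = c2*j/(S_2 - 1) = 1 + (-567736/1712475)*j + ...; c3 = -567736/1712475.

The regular C-fraction coefficients are [8/3, -3/4, 2537/2700, -567736/1712475].


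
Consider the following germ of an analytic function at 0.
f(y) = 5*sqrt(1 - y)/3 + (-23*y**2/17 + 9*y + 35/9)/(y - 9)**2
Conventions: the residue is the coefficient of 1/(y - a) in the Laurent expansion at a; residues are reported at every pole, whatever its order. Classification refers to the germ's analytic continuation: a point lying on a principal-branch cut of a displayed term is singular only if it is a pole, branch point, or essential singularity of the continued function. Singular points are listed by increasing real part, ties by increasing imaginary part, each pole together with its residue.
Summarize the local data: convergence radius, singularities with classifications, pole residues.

Radius of convergence at 0: 1.
At 1: an algebraic (square-root) branch point.
At 9: a pole of order 2; residue -261/17.

Denominator factor (y - 9)^2: pole of order 2 at 9, modulus 9.
Branch term (5/3)*sqrt(1 - y/(1)): its argument vanishes at y = 1, a square-root branch point, modulus 1.
The radius of convergence is the smallest modulus among the singular points: 1.
The branch term is analytic at 9 and contributes nothing to the residue; only the rational part matters.
At the order-2 pole 9 set g(y) = (y - (9))^2*(rational part) = -23*y**2/17 + 9*y + 35/9.
Order-2 pole: residue = g'(a); g'(9) = -261/17, so the residue is -261/17.
List the singular points by increasing real part (a conjugate pair: the negative imaginary part first).


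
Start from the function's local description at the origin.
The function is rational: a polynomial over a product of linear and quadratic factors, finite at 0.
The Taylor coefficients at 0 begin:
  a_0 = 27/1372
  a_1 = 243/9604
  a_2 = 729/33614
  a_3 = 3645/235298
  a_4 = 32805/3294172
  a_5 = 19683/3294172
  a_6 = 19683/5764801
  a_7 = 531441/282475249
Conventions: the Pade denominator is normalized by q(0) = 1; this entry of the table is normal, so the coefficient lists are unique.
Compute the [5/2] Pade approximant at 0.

Taylor coefficients needed (read off): a_0 = 27/1372, a_1 = 243/9604, a_2 = 729/33614, a_3 = 3645/235298, a_4 = 32805/3294172, a_5 = 19683/3294172, a_6 = 19683/5764801, a_7 = 531441/282475249.
Write the denominator as Q(δ) = 1 + q1*δ + q2*δ^2. Requiring Q*f - P = O(δ^8) with deg P <= 5 kills the coefficients of δ^6..δ^7 in Q*f:
  δ^6: a_6 + q1*a_5 + q2*a_4 = 0, i.e. 19683/5764801 + (19683/3294172)*q1 + (32805/3294172)*q2 = 0.
  δ^7: a_7 + q1*a_6 + q2*a_5 = 0, i.e. 531441/282475249 + (19683/5764801)*q1 + (19683/3294172)*q2 = 0.
Solving this linear system: q1 = -48/49, q2 = 12/49.
The numerator is Q*f truncated at degree 5: P0 = a_0 = 27/1372; P1 = a_1 + q1*a_0 = 405/67228; P2 = a_2 + q1*a_1 + q2*a_0 = 405/235298; P3 = a_3 + q1*a_2 + q2*a_1 = 729/1647086; P4 = a_4 + q1*a_3 + q2*a_2 = 2187/23059204; P5 = a_5 + q1*a_4 + q2*a_3 = 2187/161414428.

The Pade approximant has numerator coefficients [27/1372, 405/67228, 405/235298, 729/1647086, 2187/23059204, 2187/161414428]; denominator coefficients [1, -48/49, 12/49].


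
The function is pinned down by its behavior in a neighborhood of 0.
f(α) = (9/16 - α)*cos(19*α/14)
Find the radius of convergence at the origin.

The radius of convergence is infinite.

The factor cos(19*α/14) is entire and contributes no finite singular point.
The polynomial part has no poles.
No finite singular points: the Taylor series at 0 converges everywhere.


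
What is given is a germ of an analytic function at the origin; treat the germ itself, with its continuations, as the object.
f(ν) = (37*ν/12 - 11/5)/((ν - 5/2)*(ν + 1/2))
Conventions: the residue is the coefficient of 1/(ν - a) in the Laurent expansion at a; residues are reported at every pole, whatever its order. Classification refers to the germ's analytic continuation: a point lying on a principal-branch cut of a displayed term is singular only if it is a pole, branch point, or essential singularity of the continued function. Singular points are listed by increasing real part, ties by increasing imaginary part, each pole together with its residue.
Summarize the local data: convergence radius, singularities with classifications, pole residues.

Radius of convergence at 0: 1/2.
At -1/2: a pole of order 1; residue 449/360.
At 5/2: a pole of order 1; residue 661/360.

Denominator factor (ν - 5/2): pole of order 1 at 5/2, modulus 5/2.
Denominator factor (ν + 1/2): pole of order 1 at -1/2, modulus 1/2.
The radius of convergence is the smallest modulus among the singular points: 1/2.
At the order-1 pole -1/2 set g(ν) = (ν - (-1/2))*f(ν) = (37*ν/12 - 11/5)/(ν - 5/2).
Simple pole: residue = g(a) at a = -1/2, which is 449/360.
At the order-1 pole 5/2 set g(ν) = (ν - (5/2))*f(ν) = (37*ν/12 - 11/5)/(ν + 1/2).
Simple pole: residue = g(a) at a = 5/2, which is 661/360.
List the singular points by increasing real part (a conjugate pair: the negative imaginary part first).


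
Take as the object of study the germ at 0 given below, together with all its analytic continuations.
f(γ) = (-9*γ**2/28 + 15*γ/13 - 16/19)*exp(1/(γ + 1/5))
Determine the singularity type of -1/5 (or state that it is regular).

The exponent 1/(γ - (-1/5)) has a pole at -1/5, so exp(1/(γ - (-1/5))) takes every nonzero value near it: an essential singularity (not a pole of any order).

The point is an essential singularity.


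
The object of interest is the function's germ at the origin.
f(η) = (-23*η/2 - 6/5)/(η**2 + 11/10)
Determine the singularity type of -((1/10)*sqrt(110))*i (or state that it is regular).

The point is a pole of order 1.

The denominator factor η**2 + 11/10 vanishes at -((1/10)*sqrt(110))*i and appears to the power 1; the numerator there equals (-6/5) + ((23/20)*sqrt(110))*i, nonzero, and no other factor vanishes.
Hence a pole whose order is the multiplicity, 1.


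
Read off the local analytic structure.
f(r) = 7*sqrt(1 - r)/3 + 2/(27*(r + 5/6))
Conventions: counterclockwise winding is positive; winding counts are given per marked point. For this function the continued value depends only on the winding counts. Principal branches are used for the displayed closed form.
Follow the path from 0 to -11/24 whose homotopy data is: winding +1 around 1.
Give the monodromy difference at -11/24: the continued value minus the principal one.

The rational part is single-valued and drops out of the difference; each branch term changes only by its own monodromy.
(7/3)*sqrt(1 - r/(1)): winding +1 is odd, the square root flips sign, contributing -2*(7/3)*sqrt(1 - (-11/24)/(1)) = -2*(7/3)*sqrt(35/24) = -(7/18)*sqrt(210).
Summing the contributions at r = -11/24 gives -(7/18)*sqrt(210).

Continued minus principal equals -(7/18)*sqrt(210).


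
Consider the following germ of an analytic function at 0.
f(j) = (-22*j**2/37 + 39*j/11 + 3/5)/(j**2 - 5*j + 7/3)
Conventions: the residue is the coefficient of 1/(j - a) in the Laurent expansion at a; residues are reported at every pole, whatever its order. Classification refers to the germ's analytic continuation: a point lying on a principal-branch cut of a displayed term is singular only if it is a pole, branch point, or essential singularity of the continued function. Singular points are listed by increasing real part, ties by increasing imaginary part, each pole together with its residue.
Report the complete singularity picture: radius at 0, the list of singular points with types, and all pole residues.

Radius of convergence at 0: 5/2 - (1/6)*sqrt(141).
At 5/2 - (1/6)*sqrt(141): a pole of order 1; residue 233/814 - (41741/573870)*sqrt(141).
At 5/2 + (1/6)*sqrt(141): a pole of order 1; residue 233/814 + (41741/573870)*sqrt(141).

Denominator factor (j**2 - 5*j + 7/3): discriminant 47/3, real irrational roots 5/2 + (1/6)*sqrt(141) and 5/2 - (1/6)*sqrt(141); poles of order 1, moduli 5/2 + (1/6)*sqrt(141) and 5/2 - (1/6)*sqrt(141).
The radius of convergence is the smallest modulus among the singular points: 5/2 - (1/6)*sqrt(141).
The factor j**2 - 5*j + 7/3 splits as (j - a)(j - a') with a = 5/2 - (1/6)*sqrt(141), a' = 5/2 + (1/6)*sqrt(141). At the order-1 pole a set g(j) = (j - a)*f(j) = [-22*j**2/37 + 39*j/11 + 3/5] / (j - a').
Simple pole: residue = g(a) at a = 5/2 - (1/6)*sqrt(141), which is 233/814 - (41741/573870)*sqrt(141).
The factor j**2 - 5*j + 7/3 splits as (j - a)(j - a') with a = 5/2 + (1/6)*sqrt(141), a' = 5/2 - (1/6)*sqrt(141). At the order-1 pole a set g(j) = (j - a)*f(j) = [-22*j**2/37 + 39*j/11 + 3/5] / (j - a').
Simple pole: residue = g(a) at a = 5/2 + (1/6)*sqrt(141), which is 233/814 + (41741/573870)*sqrt(141).
List the singular points by increasing real part (a conjugate pair: the negative imaginary part first).
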